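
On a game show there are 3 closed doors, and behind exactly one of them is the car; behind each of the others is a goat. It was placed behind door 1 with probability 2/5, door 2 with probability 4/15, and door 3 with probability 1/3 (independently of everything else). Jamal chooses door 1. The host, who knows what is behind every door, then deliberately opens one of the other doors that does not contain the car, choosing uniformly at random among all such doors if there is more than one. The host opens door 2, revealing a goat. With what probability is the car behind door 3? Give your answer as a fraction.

5/8

Consider each possible location of the car in turn.
If it is behind door 1 (prior 2/5): the host has 2 equally likely choices, so probability 1/2; weight (2/5)·(1/2) = 1/5.
If it is behind door 2 (prior 4/15): the host opened door 2, so this case is ruled out; weight (4/15)·0 = 0.
If it is behind door 3 (prior 1/3): the host has no choice, probability 1; weight (1/3)·1 = 1/3.
The weights sum to 8/15.
So P(the car behind door 3 | the host opened door 2) = (1/3) / (8/15) = 5/8.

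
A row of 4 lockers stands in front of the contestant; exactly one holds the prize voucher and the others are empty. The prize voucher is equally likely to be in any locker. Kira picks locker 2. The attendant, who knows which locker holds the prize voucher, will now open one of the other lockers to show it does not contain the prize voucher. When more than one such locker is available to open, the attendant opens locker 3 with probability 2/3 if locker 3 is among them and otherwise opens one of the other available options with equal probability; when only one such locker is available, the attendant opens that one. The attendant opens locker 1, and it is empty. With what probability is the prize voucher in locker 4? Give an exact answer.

1/3

Consider each possible location of the prize voucher in turn.
If it is in locker 1 (prior 1/4): the attendant opened locker 1, so this case is ruled out; weight (1/4)·0 = 0.
If it is in locker 2 (prior 1/4): locker 3 is available but not opened; locker 1 gets probability (1 − 2/3)/2 = 1/6; weight (1/4)·(1/6) = 1/24.
If it is in locker 3 (prior 1/4): locker 3 holds the prize so is unavailable; the attendant chooses uniformly among the 2 others, probability 1/2; weight (1/4)·(1/2) = 1/8.
If it is in locker 4 (prior 1/4): locker 3 is available but not opened, probability 1/3; weight (1/4)·(1/3) = 1/12.
The weights sum to 1/4.
So P(the prize voucher in locker 4 | the attendant opened locker 1) = (1/12) / (1/4) = 1/3.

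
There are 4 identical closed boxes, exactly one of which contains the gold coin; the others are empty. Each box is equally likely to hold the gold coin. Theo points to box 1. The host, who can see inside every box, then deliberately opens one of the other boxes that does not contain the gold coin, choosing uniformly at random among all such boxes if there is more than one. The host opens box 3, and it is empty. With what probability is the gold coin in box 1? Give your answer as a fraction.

Consider each possible location of the gold coin in turn.
If it is in box 1 (prior 1/4): the host has 3 equally likely choices, so probability 1/3; weight (1/4)·(1/3) = 1/12.
If it is in either of boxes 2 and 4 (prior 1/4 each): the host has 2 equally likely choices, so probability 1/2; weight (1/4)·(1/2) = 1/8 each.
If it is in box 3 (prior 1/4): the host opened box 3, so this case is ruled out; weight (1/4)·0 = 0.
The weights sum to 1/3.
So P(the gold coin in box 1 | the host opened box 3) = (1/12) / (1/3) = 1/4.

1/4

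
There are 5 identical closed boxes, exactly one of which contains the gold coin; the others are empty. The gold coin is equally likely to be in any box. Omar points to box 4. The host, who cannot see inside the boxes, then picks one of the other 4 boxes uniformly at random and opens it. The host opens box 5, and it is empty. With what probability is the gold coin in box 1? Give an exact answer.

Apply Bayes' rule, conditioning on where the gold coin actually is.
If it is in any of boxes 1, 2, 3, and 4 (prior 1/5 each): the host picks box 5 with probability 1/4 regardless, and it is not the prize; weight (1/5)·(1/4) = 1/20 each.
If it is in box 5 (prior 1/5): the host opened box 5, so this case is ruled out; weight (1/5)·0 = 0.
The weights sum to 1/5.
So P(the gold coin in box 1 | the host opened box 5) = (1/20) / (1/5) = 1/4.

1/4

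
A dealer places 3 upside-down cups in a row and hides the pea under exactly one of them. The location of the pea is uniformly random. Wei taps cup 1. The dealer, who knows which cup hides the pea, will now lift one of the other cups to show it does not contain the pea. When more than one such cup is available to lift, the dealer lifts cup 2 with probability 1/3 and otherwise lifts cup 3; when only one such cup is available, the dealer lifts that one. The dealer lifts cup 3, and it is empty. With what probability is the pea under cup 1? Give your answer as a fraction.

Condition on the true location of the pea.
If it is under cup 1 (prior 1/3): cup 2 is available but not opened, probability 2/3; weight (1/3)·(2/3) = 2/9.
If it is under cup 2 (prior 1/3): only cup 3 is available, probability 1; weight (1/3)·1 = 1/3.
If it is under cup 3 (prior 1/3): the dealer opened cup 3, so this case is ruled out; weight (1/3)·0 = 0.
The weights sum to 5/9.
So P(the pea under cup 1 | the dealer opened cup 3) = (2/9) / (5/9) = 2/5.

2/5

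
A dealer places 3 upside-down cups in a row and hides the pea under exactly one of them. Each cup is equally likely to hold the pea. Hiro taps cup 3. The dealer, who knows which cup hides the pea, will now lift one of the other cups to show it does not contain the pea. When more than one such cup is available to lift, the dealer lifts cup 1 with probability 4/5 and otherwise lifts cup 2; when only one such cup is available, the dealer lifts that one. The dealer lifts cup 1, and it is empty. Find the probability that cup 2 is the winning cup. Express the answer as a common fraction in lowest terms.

5/9

Consider each possible location of the pea in turn.
If it is under cup 1 (prior 1/3): the dealer opened cup 1, so this case is ruled out; weight (1/3)·0 = 0.
If it is under cup 2 (prior 1/3): only cup 1 is available, probability 1; weight (1/3)·1 = 1/3.
If it is under cup 3 (prior 1/3): cup 1 is available, opened with probability 4/5; weight (1/3)·(4/5) = 4/15.
The weights sum to 3/5.
So P(the pea under cup 2 | the dealer opened cup 1) = (1/3) / (3/5) = 5/9.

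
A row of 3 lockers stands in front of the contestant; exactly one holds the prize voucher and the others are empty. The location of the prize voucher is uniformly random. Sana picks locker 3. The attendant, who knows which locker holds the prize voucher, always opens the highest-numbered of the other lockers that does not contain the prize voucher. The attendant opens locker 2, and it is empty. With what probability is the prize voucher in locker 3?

Apply Bayes' rule, conditioning on where the prize voucher actually is.
If it is in either of lockers 1 and 3 (prior 1/3 each): locker 2 is the highest-numbered option available, probability 1; weight (1/3)·1 = 1/3 each.
If it is in locker 2 (prior 1/3): the attendant opened locker 2, so this case is ruled out; weight (1/3)·0 = 0.
The weights sum to 2/3.
So P(the prize voucher in locker 3 | the attendant opened locker 2) = (1/3) / (2/3) = 1/2.

1/2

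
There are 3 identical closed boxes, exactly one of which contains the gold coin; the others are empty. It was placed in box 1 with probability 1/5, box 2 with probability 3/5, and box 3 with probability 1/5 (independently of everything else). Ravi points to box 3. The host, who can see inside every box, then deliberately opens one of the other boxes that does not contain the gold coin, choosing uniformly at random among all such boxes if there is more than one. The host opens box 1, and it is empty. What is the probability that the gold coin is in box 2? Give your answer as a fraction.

Apply Bayes' rule, conditioning on where the gold coin actually is.
If it is in box 1 (prior 1/5): the host opened box 1, so this case is ruled out; weight (1/5)·0 = 0.
If it is in box 2 (prior 3/5): the host has no choice, probability 1; weight (3/5)·1 = 3/5.
If it is in box 3 (prior 1/5): the host has 2 equally likely choices, so probability 1/2; weight (1/5)·(1/2) = 1/10.
The weights sum to 7/10.
So P(the gold coin in box 2 | the host opened box 1) = (3/5) / (7/10) = 6/7.

6/7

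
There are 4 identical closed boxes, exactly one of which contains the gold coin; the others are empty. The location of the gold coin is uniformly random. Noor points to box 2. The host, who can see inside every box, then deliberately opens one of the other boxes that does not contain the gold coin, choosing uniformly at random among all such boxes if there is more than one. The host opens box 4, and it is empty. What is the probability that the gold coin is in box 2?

Consider each possible location of the gold coin in turn.
If it is in either of boxes 1 and 3 (prior 1/4 each): the host has 2 equally likely choices, so probability 1/2; weight (1/4)·(1/2) = 1/8 each.
If it is in box 2 (prior 1/4): the host has 3 equally likely choices, so probability 1/3; weight (1/4)·(1/3) = 1/12.
If it is in box 4 (prior 1/4): the host opened box 4, so this case is ruled out; weight (1/4)·0 = 0.
The weights sum to 1/3.
So P(the gold coin in box 2 | the host opened box 4) = (1/12) / (1/3) = 1/4.

1/4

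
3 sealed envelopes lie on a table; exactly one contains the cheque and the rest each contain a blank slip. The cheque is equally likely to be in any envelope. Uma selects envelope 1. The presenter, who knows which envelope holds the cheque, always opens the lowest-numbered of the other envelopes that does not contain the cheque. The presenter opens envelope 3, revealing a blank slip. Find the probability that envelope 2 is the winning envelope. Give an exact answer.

1

Consider each possible location of the cheque in turn.
If it is in envelope 1 (prior 1/3): the presenter would have opened envelope 2 instead, probability 0; weight (1/3)·0 = 0.
If it is in envelope 2 (prior 1/3): envelope 3 is the lowest-numbered option available, probability 1; weight (1/3)·1 = 1/3.
If it is in envelope 3 (prior 1/3): the presenter opened envelope 3, so this case is ruled out; weight (1/3)·0 = 0.
The weights sum to 1/3.
So P(the cheque in envelope 2 | the presenter opened envelope 3) = (1/3) / (1/3) = 1.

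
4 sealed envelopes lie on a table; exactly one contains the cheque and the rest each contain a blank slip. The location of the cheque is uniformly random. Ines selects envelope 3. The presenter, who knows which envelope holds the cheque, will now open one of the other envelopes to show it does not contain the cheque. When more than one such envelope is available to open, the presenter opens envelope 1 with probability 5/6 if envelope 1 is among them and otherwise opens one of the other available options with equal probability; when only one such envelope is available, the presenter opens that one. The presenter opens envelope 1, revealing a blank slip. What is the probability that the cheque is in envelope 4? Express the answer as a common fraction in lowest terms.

1/3

Apply Bayes' rule, conditioning on where the cheque actually is.
If it is in envelope 1 (prior 1/4): the presenter opened envelope 1, so this case is ruled out; weight (1/4)·0 = 0.
If it is in any of envelopes 2, 3, and 4 (prior 1/4 each): envelope 1 is available, opened with probability 5/6; weight (1/4)·(5/6) = 5/24 each.
The weights sum to 5/8.
So P(the cheque in envelope 4 | the presenter opened envelope 1) = (5/24) / (5/8) = 1/3.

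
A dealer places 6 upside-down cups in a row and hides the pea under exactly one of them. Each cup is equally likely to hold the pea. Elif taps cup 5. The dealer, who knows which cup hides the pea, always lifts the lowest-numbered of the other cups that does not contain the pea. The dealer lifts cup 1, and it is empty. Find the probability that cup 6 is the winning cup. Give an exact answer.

Apply Bayes' rule, conditioning on where the pea actually is.
If it is under cup 1 (prior 1/6): the dealer opened cup 1, so this case is ruled out; weight (1/6)·0 = 0.
If it is under any of cups 2, 3, 4, 5, and 6 (prior 1/6 each): cup 1 is the lowest-numbered option available, probability 1; weight (1/6)·1 = 1/6 each.
The weights sum to 5/6.
So P(the pea under cup 6 | the dealer opened cup 1) = (1/6) / (5/6) = 1/5.

1/5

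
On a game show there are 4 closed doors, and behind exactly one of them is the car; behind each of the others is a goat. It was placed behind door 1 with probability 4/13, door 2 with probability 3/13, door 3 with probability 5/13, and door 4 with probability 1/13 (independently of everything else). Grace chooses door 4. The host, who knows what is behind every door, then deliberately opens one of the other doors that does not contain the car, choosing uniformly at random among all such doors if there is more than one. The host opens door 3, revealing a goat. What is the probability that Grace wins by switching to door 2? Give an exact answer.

9/23

Consider each possible location of the car in turn.
If it is behind door 1 (prior 4/13): the host has 2 equally likely choices, so probability 1/2; weight (4/13)·(1/2) = 2/13.
If it is behind door 2 (prior 3/13): the host has 2 equally likely choices, so probability 1/2; weight (3/13)·(1/2) = 3/26.
If it is behind door 3 (prior 5/13): the host opened door 3, so this case is ruled out; weight (5/13)·0 = 0.
If it is behind door 4 (prior 1/13): the host has 3 equally likely choices, so probability 1/3; weight (1/13)·(1/3) = 1/39.
The weights sum to 23/78.
So P(the car behind door 2 | the host opened door 3) = (3/26) / (23/78) = 9/23.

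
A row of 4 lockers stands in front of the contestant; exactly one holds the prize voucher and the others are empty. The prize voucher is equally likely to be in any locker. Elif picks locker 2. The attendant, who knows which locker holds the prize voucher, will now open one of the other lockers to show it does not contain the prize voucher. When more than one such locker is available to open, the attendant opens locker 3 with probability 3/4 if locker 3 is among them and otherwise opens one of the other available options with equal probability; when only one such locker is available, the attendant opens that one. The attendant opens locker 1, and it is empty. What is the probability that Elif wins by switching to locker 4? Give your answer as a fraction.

2/7

Apply Bayes' rule, conditioning on where the prize voucher actually is.
If it is in locker 1 (prior 1/4): the attendant opened locker 1, so this case is ruled out; weight (1/4)·0 = 0.
If it is in locker 2 (prior 1/4): locker 3 is available but not opened; locker 1 gets probability (1 − 3/4)/2 = 1/8; weight (1/4)·(1/8) = 1/32.
If it is in locker 3 (prior 1/4): locker 3 holds the prize so is unavailable; the attendant chooses uniformly among the 2 others, probability 1/2; weight (1/4)·(1/2) = 1/8.
If it is in locker 4 (prior 1/4): locker 3 is available but not opened, probability 1/4; weight (1/4)·(1/4) = 1/16.
The weights sum to 7/32.
So P(the prize voucher in locker 4 | the attendant opened locker 1) = (1/16) / (7/32) = 2/7.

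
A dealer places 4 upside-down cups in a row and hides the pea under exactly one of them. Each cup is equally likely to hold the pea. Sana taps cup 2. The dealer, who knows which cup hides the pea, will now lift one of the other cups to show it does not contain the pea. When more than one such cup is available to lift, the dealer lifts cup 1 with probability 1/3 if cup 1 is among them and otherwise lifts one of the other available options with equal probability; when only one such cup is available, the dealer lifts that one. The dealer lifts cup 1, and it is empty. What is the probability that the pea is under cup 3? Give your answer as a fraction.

Apply Bayes' rule, conditioning on where the pea actually is.
If it is under cup 1 (prior 1/4): the dealer opened cup 1, so this case is ruled out; weight (1/4)·0 = 0.
If it is under any of cups 2, 3, and 4 (prior 1/4 each): cup 1 is available, opened with probability 1/3; weight (1/4)·(1/3) = 1/12 each.
The weights sum to 1/4.
So P(the pea under cup 3 | the dealer opened cup 1) = (1/12) / (1/4) = 1/3.

1/3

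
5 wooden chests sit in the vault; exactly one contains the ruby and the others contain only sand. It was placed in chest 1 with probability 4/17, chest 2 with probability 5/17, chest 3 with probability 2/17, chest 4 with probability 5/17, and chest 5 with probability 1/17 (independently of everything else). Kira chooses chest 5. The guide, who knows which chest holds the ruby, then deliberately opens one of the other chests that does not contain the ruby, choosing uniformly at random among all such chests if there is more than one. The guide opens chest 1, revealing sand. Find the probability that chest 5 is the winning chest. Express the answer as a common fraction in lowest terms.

Condition on the true location of the ruby.
If it is in chest 1 (prior 4/17): the guide opened chest 1, so this case is ruled out; weight (4/17)·0 = 0.
If it is in either of chests 2 and 4 (prior 5/17 each): the guide has 3 equally likely choices, so probability 1/3; weight (5/17)·(1/3) = 5/51 each.
If it is in chest 3 (prior 2/17): the guide has 3 equally likely choices, so probability 1/3; weight (2/17)·(1/3) = 2/51.
If it is in chest 5 (prior 1/17): the guide has 4 equally likely choices, so probability 1/4; weight (1/17)·(1/4) = 1/68.
The weights sum to 1/4.
So P(the ruby in chest 5 | the guide opened chest 1) = (1/68) / (1/4) = 1/17.

1/17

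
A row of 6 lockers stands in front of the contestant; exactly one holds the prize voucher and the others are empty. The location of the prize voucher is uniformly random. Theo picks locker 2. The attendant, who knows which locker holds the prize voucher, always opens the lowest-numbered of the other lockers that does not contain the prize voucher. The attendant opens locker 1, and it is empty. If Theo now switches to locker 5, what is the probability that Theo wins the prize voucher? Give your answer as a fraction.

Condition on the true location of the prize voucher.
If it is in locker 1 (prior 1/6): the attendant opened locker 1, so this case is ruled out; weight (1/6)·0 = 0.
If it is in any of lockers 2, 3, 4, 5, and 6 (prior 1/6 each): locker 1 is the lowest-numbered option available, probability 1; weight (1/6)·1 = 1/6 each.
The weights sum to 5/6.
So P(the prize voucher in locker 5 | the attendant opened locker 1) = (1/6) / (5/6) = 1/5.

1/5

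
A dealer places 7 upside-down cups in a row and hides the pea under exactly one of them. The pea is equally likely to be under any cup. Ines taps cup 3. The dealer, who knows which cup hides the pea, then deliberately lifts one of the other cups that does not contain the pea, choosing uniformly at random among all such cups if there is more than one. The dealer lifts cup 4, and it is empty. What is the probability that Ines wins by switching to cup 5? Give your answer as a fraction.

Condition on the true location of the pea.
If it is under any of cups 1, 2, 5, 6, and 7 (prior 1/7 each): the dealer has 5 equally likely choices, so probability 1/5; weight (1/7)·(1/5) = 1/35 each.
If it is under cup 3 (prior 1/7): the dealer has 6 equally likely choices, so probability 1/6; weight (1/7)·(1/6) = 1/42.
If it is under cup 4 (prior 1/7): the dealer opened cup 4, so this case is ruled out; weight (1/7)·0 = 0.
The weights sum to 1/6.
So P(the pea under cup 5 | the dealer opened cup 4) = (1/35) / (1/6) = 6/35.

6/35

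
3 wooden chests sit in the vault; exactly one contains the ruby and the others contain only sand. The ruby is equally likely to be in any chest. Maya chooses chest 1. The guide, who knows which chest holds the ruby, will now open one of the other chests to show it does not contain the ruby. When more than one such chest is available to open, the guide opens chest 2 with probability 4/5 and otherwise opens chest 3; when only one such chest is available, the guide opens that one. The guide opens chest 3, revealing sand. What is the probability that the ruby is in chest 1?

Condition on the true location of the ruby.
If it is in chest 1 (prior 1/3): chest 2 is available but not opened, probability 1/5; weight (1/3)·(1/5) = 1/15.
If it is in chest 2 (prior 1/3): only chest 3 is available, probability 1; weight (1/3)·1 = 1/3.
If it is in chest 3 (prior 1/3): the guide opened chest 3, so this case is ruled out; weight (1/3)·0 = 0.
The weights sum to 2/5.
So P(the ruby in chest 1 | the guide opened chest 3) = (1/15) / (2/5) = 1/6.

1/6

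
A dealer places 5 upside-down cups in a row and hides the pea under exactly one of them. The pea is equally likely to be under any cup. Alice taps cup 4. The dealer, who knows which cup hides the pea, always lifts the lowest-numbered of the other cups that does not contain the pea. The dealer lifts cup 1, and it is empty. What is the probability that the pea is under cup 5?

Consider each possible location of the pea in turn.
If it is under cup 1 (prior 1/5): the dealer opened cup 1, so this case is ruled out; weight (1/5)·0 = 0.
If it is under any of cups 2, 3, 4, and 5 (prior 1/5 each): cup 1 is the lowest-numbered option available, probability 1; weight (1/5)·1 = 1/5 each.
The weights sum to 4/5.
So P(the pea under cup 5 | the dealer opened cup 1) = (1/5) / (4/5) = 1/4.

1/4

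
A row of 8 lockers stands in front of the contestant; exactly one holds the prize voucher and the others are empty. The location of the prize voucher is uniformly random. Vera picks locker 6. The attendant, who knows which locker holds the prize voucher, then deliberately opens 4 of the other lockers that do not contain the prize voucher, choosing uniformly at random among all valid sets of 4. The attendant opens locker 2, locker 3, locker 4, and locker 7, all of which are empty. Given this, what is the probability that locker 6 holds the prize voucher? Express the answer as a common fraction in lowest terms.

1/8

Apply Bayes' rule, conditioning on where the prize voucher actually is.
If it is in any of lockers 1, 5, and 8 (prior 1/8 each): the attendant has 15 equally likely choices, so probability 1/15; weight (1/8)·(1/15) = 1/120 each.
If it is in any of lockers 2, 3, 4, and 7 (prior 1/8 each): that locker was opened and seen not to hold the prize — ruled out; weight (1/8)·0 = 0 each.
If it is in locker 6 (prior 1/8): the attendant has 35 equally likely choices, so probability 1/35; weight (1/8)·(1/35) = 1/280.
The weights sum to 1/35.
So P(the prize voucher in locker 6 | the attendant opened locker 2, locker 3, locker 4, and locker 7) = (1/280) / (1/35) = 1/8.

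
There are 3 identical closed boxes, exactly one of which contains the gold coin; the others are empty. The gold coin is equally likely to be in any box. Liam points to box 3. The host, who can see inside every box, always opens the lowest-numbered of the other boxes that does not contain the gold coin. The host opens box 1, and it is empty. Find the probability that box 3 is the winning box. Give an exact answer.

Consider each possible location of the gold coin in turn.
If it is in box 1 (prior 1/3): the host opened box 1, so this case is ruled out; weight (1/3)·0 = 0.
If it is in either of boxes 2 and 3 (prior 1/3 each): box 1 is the lowest-numbered option available, probability 1; weight (1/3)·1 = 1/3 each.
The weights sum to 2/3.
So P(the gold coin in box 3 | the host opened box 1) = (1/3) / (2/3) = 1/2.

1/2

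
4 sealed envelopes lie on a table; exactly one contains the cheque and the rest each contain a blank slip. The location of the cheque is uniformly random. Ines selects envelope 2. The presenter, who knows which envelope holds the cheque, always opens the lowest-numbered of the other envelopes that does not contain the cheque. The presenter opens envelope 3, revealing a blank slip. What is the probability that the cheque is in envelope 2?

Consider each possible location of the cheque in turn.
If it is in envelope 1 (prior 1/4): envelope 3 is the lowest-numbered option available, probability 1; weight (1/4)·1 = 1/4.
If it is in either of envelopes 2 and 4 (prior 1/4 each): the presenter would have opened envelope 1 instead, probability 0; weight (1/4)·0 = 0 each.
If it is in envelope 3 (prior 1/4): the presenter opened envelope 3, so this case is ruled out; weight (1/4)·0 = 0.
The weights sum to 1/4.
So P(the cheque in envelope 2 | the presenter opened envelope 3) = 0 / (1/4) = 0.

0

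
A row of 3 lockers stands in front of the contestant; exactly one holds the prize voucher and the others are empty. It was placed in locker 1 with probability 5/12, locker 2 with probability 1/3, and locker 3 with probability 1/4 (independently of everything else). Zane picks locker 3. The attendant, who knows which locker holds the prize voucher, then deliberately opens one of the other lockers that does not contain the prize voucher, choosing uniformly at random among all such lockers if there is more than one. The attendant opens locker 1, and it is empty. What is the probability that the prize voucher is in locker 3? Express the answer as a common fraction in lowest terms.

3/11

Apply Bayes' rule, conditioning on where the prize voucher actually is.
If it is in locker 1 (prior 5/12): the attendant opened locker 1, so this case is ruled out; weight (5/12)·0 = 0.
If it is in locker 2 (prior 1/3): the attendant has no choice, probability 1; weight (1/3)·1 = 1/3.
If it is in locker 3 (prior 1/4): the attendant has 2 equally likely choices, so probability 1/2; weight (1/4)·(1/2) = 1/8.
The weights sum to 11/24.
So P(the prize voucher in locker 3 | the attendant opened locker 1) = (1/8) / (11/24) = 3/11.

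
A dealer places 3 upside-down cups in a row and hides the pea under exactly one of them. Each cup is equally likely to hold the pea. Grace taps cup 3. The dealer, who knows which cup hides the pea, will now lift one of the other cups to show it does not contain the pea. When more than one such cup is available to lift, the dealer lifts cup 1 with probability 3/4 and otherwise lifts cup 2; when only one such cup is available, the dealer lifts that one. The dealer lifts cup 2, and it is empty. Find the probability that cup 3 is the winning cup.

1/5

Consider each possible location of the pea in turn.
If it is under cup 1 (prior 1/3): only cup 2 is available, probability 1; weight (1/3)·1 = 1/3.
If it is under cup 2 (prior 1/3): the dealer opened cup 2, so this case is ruled out; weight (1/3)·0 = 0.
If it is under cup 3 (prior 1/3): cup 1 is available but not opened, probability 1/4; weight (1/3)·(1/4) = 1/12.
The weights sum to 5/12.
So P(the pea under cup 3 | the dealer opened cup 2) = (1/12) / (5/12) = 1/5.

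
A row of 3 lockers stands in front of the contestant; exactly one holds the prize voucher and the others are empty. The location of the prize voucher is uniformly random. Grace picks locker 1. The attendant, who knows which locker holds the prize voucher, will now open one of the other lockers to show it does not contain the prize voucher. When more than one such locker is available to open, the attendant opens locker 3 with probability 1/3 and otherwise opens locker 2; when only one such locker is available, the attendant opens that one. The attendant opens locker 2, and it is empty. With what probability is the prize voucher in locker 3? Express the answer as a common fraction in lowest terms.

Consider each possible location of the prize voucher in turn.
If it is in locker 1 (prior 1/3): locker 3 is available but not opened, probability 2/3; weight (1/3)·(2/3) = 2/9.
If it is in locker 2 (prior 1/3): the attendant opened locker 2, so this case is ruled out; weight (1/3)·0 = 0.
If it is in locker 3 (prior 1/3): only locker 2 is available, probability 1; weight (1/3)·1 = 1/3.
The weights sum to 5/9.
So P(the prize voucher in locker 3 | the attendant opened locker 2) = (1/3) / (5/9) = 3/5.

3/5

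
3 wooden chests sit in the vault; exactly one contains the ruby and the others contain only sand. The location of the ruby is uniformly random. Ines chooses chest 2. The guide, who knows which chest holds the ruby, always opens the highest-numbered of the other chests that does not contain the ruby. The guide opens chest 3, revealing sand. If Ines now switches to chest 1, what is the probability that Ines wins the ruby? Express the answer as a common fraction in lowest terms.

Apply Bayes' rule, conditioning on where the ruby actually is.
If it is in either of chests 1 and 2 (prior 1/3 each): chest 3 is the highest-numbered option available, probability 1; weight (1/3)·1 = 1/3 each.
If it is in chest 3 (prior 1/3): the guide opened chest 3, so this case is ruled out; weight (1/3)·0 = 0.
The weights sum to 2/3.
So P(the ruby in chest 1 | the guide opened chest 3) = (1/3) / (2/3) = 1/2.

1/2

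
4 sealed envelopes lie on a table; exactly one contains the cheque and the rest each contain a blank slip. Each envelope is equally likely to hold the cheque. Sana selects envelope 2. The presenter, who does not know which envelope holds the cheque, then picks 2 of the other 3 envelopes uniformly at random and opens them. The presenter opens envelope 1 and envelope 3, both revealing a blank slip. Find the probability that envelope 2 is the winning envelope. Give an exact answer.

1/2

Because the presenter chose which envelopes to open without knowing where the cheque is, the choice is independent of the prize location. Learning that none of the 2 opened envelopes holds the cheque simply rules out those 2 locations and leaves the remaining 2 envelopes still equally likely by symmetry.
So P(the cheque in envelope 2) = 1/2.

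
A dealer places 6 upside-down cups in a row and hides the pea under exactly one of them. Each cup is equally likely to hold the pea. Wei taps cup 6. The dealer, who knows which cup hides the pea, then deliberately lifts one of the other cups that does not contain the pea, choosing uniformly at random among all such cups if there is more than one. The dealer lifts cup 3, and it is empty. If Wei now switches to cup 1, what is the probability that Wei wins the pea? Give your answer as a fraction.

Apply Bayes' rule, conditioning on where the pea actually is.
If it is under any of cups 1, 2, 4, and 5 (prior 1/6 each): the dealer has 4 equally likely choices, so probability 1/4; weight (1/6)·(1/4) = 1/24 each.
If it is under cup 3 (prior 1/6): the dealer opened cup 3, so this case is ruled out; weight (1/6)·0 = 0.
If it is under cup 6 (prior 1/6): the dealer has 5 equally likely choices, so probability 1/5; weight (1/6)·(1/5) = 1/30.
The weights sum to 1/5.
So P(the pea under cup 1 | the dealer opened cup 3) = (1/24) / (1/5) = 5/24.

5/24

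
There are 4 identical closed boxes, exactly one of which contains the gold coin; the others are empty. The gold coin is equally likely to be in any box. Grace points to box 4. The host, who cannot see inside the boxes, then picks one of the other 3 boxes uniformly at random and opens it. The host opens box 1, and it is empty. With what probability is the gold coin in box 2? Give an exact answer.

Because the host chose which box to open without knowing where the gold coin is, the choice is independent of the prize location. Learning that box 1 does not hold the gold coin simply rules out that one location and leaves the remaining 3 boxes still equally likely by symmetry.
So P(the gold coin in box 2) = 1/3.

1/3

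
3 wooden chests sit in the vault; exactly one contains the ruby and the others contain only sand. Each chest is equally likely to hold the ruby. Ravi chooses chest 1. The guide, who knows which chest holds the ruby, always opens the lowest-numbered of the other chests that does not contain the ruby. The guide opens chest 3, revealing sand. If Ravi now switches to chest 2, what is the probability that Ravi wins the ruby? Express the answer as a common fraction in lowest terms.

1

Apply Bayes' rule, conditioning on where the ruby actually is.
If it is in chest 1 (prior 1/3): the guide would have opened chest 2 instead, probability 0; weight (1/3)·0 = 0.
If it is in chest 2 (prior 1/3): chest 3 is the lowest-numbered option available, probability 1; weight (1/3)·1 = 1/3.
If it is in chest 3 (prior 1/3): the guide opened chest 3, so this case is ruled out; weight (1/3)·0 = 0.
The weights sum to 1/3.
So P(the ruby in chest 2 | the guide opened chest 3) = (1/3) / (1/3) = 1.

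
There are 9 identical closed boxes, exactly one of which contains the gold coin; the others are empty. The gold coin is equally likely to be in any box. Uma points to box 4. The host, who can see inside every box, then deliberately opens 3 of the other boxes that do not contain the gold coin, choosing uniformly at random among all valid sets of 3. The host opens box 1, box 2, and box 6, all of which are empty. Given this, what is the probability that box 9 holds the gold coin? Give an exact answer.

Condition on the true location of the gold coin.
If it is in any of boxes 1, 2, and 6 (prior 1/9 each): that box was opened and seen not to hold the prize — ruled out; weight (1/9)·0 = 0 each.
If it is in any of boxes 3, 5, 7, 8, and 9 (prior 1/9 each): the host has 35 equally likely choices, so probability 1/35; weight (1/9)·(1/35) = 1/315 each.
If it is in box 4 (prior 1/9): the host has 56 equally likely choices, so probability 1/56; weight (1/9)·(1/56) = 1/504.
The weights sum to 1/56.
So P(the gold coin in box 9 | the host opened box 1, box 2, and box 6) = (1/315) / (1/56) = 8/45.

8/45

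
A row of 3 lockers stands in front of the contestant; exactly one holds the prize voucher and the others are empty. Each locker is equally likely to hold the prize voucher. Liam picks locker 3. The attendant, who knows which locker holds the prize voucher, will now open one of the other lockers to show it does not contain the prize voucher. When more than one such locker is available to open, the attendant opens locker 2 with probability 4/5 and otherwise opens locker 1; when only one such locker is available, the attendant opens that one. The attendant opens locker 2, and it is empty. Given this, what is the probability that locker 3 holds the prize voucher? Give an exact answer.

4/9

Apply Bayes' rule, conditioning on where the prize voucher actually is.
If it is in locker 1 (prior 1/3): only locker 2 is available, probability 1; weight (1/3)·1 = 1/3.
If it is in locker 2 (prior 1/3): the attendant opened locker 2, so this case is ruled out; weight (1/3)·0 = 0.
If it is in locker 3 (prior 1/3): locker 2 is available, opened with probability 4/5; weight (1/3)·(4/5) = 4/15.
The weights sum to 3/5.
So P(the prize voucher in locker 3 | the attendant opened locker 2) = (4/15) / (3/5) = 4/9.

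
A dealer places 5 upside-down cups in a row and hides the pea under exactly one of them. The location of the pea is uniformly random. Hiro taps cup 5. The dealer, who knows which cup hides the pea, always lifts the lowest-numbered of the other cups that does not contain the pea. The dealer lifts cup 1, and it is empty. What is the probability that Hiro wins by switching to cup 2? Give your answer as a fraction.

Consider each possible location of the pea in turn.
If it is under cup 1 (prior 1/5): the dealer opened cup 1, so this case is ruled out; weight (1/5)·0 = 0.
If it is under any of cups 2, 3, 4, and 5 (prior 1/5 each): cup 1 is the lowest-numbered option available, probability 1; weight (1/5)·1 = 1/5 each.
The weights sum to 4/5.
So P(the pea under cup 2 | the dealer opened cup 1) = (1/5) / (4/5) = 1/4.

1/4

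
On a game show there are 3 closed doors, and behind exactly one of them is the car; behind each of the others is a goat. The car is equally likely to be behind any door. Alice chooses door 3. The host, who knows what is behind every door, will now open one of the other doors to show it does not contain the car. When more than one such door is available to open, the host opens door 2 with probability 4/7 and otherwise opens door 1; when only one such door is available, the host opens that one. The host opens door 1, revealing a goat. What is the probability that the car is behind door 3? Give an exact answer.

Apply Bayes' rule, conditioning on where the car actually is.
If it is behind door 1 (prior 1/3): the host opened door 1, so this case is ruled out; weight (1/3)·0 = 0.
If it is behind door 2 (prior 1/3): only door 1 is available, probability 1; weight (1/3)·1 = 1/3.
If it is behind door 3 (prior 1/3): door 2 is available but not opened, probability 3/7; weight (1/3)·(3/7) = 1/7.
The weights sum to 10/21.
So P(the car behind door 3 | the host opened door 1) = (1/7) / (10/21) = 3/10.

3/10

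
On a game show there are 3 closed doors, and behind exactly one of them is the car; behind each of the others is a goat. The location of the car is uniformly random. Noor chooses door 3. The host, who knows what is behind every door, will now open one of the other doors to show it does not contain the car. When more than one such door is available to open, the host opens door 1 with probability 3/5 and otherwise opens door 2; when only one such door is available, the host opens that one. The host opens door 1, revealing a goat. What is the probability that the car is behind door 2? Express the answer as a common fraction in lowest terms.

Condition on the true location of the car.
If it is behind door 1 (prior 1/3): the host opened door 1, so this case is ruled out; weight (1/3)·0 = 0.
If it is behind door 2 (prior 1/3): only door 1 is available, probability 1; weight (1/3)·1 = 1/3.
If it is behind door 3 (prior 1/3): door 1 is available, opened with probability 3/5; weight (1/3)·(3/5) = 1/5.
The weights sum to 8/15.
So P(the car behind door 2 | the host opened door 1) = (1/3) / (8/15) = 5/8.

5/8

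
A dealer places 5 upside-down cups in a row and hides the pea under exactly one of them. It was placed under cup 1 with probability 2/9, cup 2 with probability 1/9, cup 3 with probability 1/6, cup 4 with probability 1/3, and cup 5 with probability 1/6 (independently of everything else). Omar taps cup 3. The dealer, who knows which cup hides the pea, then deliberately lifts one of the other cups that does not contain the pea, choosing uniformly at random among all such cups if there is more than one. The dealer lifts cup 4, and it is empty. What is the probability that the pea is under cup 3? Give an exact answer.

Consider each possible location of the pea in turn.
If it is under cup 1 (prior 2/9): the dealer has 3 equally likely choices, so probability 1/3; weight (2/9)·(1/3) = 2/27.
If it is under cup 2 (prior 1/9): the dealer has 3 equally likely choices, so probability 1/3; weight (1/9)·(1/3) = 1/27.
If it is under cup 3 (prior 1/6): the dealer has 4 equally likely choices, so probability 1/4; weight (1/6)·(1/4) = 1/24.
If it is under cup 4 (prior 1/3): the dealer opened cup 4, so this case is ruled out; weight (1/3)·0 = 0.
If it is under cup 5 (prior 1/6): the dealer has 3 equally likely choices, so probability 1/3; weight (1/6)·(1/3) = 1/18.
The weights sum to 5/24.
So P(the pea under cup 3 | the dealer opened cup 4) = (1/24) / (5/24) = 1/5.

1/5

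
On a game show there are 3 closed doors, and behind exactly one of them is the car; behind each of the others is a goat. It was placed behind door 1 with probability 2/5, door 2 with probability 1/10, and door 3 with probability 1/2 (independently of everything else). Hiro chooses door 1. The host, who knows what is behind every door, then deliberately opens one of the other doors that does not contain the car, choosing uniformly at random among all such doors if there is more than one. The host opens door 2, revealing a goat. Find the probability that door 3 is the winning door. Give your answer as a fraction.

Condition on the true location of the car.
If it is behind door 1 (prior 2/5): the host has 2 equally likely choices, so probability 1/2; weight (2/5)·(1/2) = 1/5.
If it is behind door 2 (prior 1/10): the host opened door 2, so this case is ruled out; weight (1/10)·0 = 0.
If it is behind door 3 (prior 1/2): the host has no choice, probability 1; weight (1/2)·1 = 1/2.
The weights sum to 7/10.
So P(the car behind door 3 | the host opened door 2) = (1/2) / (7/10) = 5/7.

5/7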